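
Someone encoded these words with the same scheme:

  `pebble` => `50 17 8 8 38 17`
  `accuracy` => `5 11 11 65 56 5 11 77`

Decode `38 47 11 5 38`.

local

p(#16)→50 and e(#5)→17: differences scale by 3, so n = 3·pos + 2. The formula is n = 3×(alphabet index, a=1) + 2.
Reversing it on 38 47 11 5 38: 38→(38−2)÷3=12=l, 47→(47−2)÷3=15=o, 11→(11−2)÷3=3=c, 5→(5−2)÷3=1=a, 38→(38−2)÷3=12=l.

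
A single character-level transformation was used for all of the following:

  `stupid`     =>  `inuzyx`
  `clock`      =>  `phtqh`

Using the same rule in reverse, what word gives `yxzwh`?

The output letters match the input read backwards, each shifted +5: stupid reversed is diputs. Two steps: reverse the string, then apply a Caesar shift of +5.
Decoding yxzwh: shift back: y−5=t, x−5=s, z−5=u, w−5=r, h−5=c → tsurc; then reverse → crust.

crust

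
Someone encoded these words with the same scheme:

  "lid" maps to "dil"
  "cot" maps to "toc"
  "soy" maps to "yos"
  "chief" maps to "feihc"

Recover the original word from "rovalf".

flavor

It's just the letters in reverse order.
Reversing it on rovalf: then reverse → flavor.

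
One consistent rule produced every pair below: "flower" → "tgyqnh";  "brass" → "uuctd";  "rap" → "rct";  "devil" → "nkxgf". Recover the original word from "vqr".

The word is reversed, then every letter is shifted forward by 2.
Reversing it on vqr: shift back: v−2=t, q−2=o, r−2=p → top; then reverse → pot.

pot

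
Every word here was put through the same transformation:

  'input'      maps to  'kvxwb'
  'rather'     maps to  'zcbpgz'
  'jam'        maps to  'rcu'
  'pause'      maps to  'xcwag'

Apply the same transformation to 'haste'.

The shift depends on letter class: consonant n→v is +8, but vowel i→k is +2. Vowels shift forward by 2 and consonants shift forward by 8.
On haste: h(cons)+8=p, a(vowel)+2=c, s(cons)+8=a, t(cons)+8=b, e(vowel)+2=g.

pcabg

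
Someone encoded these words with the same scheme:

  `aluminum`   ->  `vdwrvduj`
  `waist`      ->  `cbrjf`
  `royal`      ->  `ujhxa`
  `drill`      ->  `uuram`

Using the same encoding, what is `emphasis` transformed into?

brbjqyvn

The output letters match the input read backwards, each shifted +9: aluminum reversed is munimula. Two steps: reverse the string, then apply a Caesar shift of +9.
For emphasis: reverse → sisahpme; then shift: s+9=b, i+9=r, s+9=b, a+9=j, h+9=q, p+9=y, m+9=v, e+9=n.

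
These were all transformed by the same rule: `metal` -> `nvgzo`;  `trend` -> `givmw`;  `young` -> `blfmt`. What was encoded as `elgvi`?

voter

Letters are reflected about the middle of the alphabet (position → 25−position): Atbash.
Reversing it on elgvi: e↔v, l↔o, g↔t, v↔e, i↔r.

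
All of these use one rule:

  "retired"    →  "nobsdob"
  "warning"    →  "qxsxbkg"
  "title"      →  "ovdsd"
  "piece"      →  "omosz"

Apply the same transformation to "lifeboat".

The output letters match the input read backwards, each shifted +10: retired reversed is deriter. The word is reversed, then every letter is shifted forward by 10.
Applying it to lifeboat: reverse → taobefil; then shift: t+10=d, a+10=k, o+10=y, b+10=l, e+10=o, f+10=p, i+10=s, l+10=v.

dkylopsv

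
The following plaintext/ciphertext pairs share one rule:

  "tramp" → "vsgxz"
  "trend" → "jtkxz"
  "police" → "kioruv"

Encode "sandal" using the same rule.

rgjtgy

The word is reversed, then every letter is shifted forward by 6.
On sandal: reverse → ladnas; then shift: l+6=r, a+6=g, d+6=j, n+6=t, a+6=g, s+6=y.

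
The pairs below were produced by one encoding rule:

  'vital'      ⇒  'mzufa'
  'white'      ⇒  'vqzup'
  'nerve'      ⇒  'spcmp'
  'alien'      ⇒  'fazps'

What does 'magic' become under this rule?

jfhzx

v(21)→m(12) and i(8)→z(25) fit y≡9x+5 (mod 26); the inverse of 9 mod 26 is 3. Treating letters as 0–25, the rule is x ↦ 9x + 5 (mod 26).
On magic: m(12)→9·12+5≡9=j; a(0)→9·0+5≡5=f; g(6)→9·6+5≡7=h; i(8)→9·8+5≡25=z; c(2)→9·2+5≡23=x (all mod 26).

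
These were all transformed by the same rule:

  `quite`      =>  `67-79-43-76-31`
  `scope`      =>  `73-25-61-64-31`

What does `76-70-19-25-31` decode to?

trace

Each letter becomes 3×(its alphabet position, a=1..z=26) + 16.
Undoing it on 76-70-19-25-31: 76→(76−16)÷3=20=t, 70→(70−16)÷3=18=r, 19→(19−16)÷3=1=a, 25→(25−16)÷3=3=c, 31→(31−16)÷3=5=e.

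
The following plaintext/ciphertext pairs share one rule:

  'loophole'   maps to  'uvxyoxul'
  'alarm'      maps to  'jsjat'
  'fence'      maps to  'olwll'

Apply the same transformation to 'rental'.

alwchu

The shifts repeat in a cycle of length 3: positions 0,1,… shift by +9, +7, +9, then the pattern repeats.
On rental: r+9=a, e+7=l, n+9=w, t+9=c, a+7=h, l+9=u.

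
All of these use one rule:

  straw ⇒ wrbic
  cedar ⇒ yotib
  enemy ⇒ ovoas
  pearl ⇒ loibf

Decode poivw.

s(18)→w(22) and t(19)→r(17) fit y≡21x+8 (mod 26); the inverse of 21 mod 26 is 5. Treating letters as 0–25, the rule is x ↦ 21x + 8 (mod 26).
Decoding poivw: p(15)→5·(15−8)≡9=j; o(14)→5·(14−8)≡4=e; i(8)→5·(8−8)≡0=a; v(21)→5·(21−8)≡13=n; w(22)→5·(22−8)≡18=s (all mod 26).

jeans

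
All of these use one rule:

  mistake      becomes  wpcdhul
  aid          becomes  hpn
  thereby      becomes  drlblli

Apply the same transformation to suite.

cbpdl

The shift depends on letter class: consonant m→w is +10, but vowel i→p is +7. Vowels shift forward by 7 and consonants shift forward by 10.
For suite: s(cons)+10=c, u(vowel)+7=b, i(vowel)+7=p, t(cons)+10=d, e(vowel)+7=l.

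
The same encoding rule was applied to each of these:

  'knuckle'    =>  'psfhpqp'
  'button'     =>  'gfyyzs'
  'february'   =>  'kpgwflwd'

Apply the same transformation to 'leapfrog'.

qplukwzl

The shift depends on letter class: consonant k→p is +5, but vowel u→f is +11. The rule splits by letter class: vowels +11, consonants +5.
For leapfrog: l(cons)+5=q, e(vowel)+11=p, a(vowel)+11=l, p(cons)+5=u, f(cons)+5=k, r(cons)+5=w, o(vowel)+11=z, g(cons)+5=l.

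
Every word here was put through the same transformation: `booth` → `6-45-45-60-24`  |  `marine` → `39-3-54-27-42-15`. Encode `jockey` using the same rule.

Each letter becomes 3×(its alphabet position, a=1..z=26).
On jockey: j=10→30, o=15→45, c=3→9, k=11→33, e=5→15, y=25→75.

30-45-9-33-15-75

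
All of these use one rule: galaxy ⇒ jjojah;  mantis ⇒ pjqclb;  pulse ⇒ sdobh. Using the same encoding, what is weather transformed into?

zndcknu

It's a Vigenère-style cipher with numeric key [3,9]: position i shifts by key[i mod 2].
On weather: w+3=z, e+9=n, a+3=d, t+9=c, h+3=k, e+9=n, r+3=u.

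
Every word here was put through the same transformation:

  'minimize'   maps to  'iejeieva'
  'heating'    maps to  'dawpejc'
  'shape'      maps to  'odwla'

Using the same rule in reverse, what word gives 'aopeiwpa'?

Compare letters: m→i is +22, i→e is +22, n→j is +22 — a constant shift. It's a constant shift of +22 (ROT22).
Undoing it on aopeiwpa: a−22=e, o−22=s, p−22=t, e−22=i, i−22=m, w−22=a, p−22=t, a−22=e.

estimate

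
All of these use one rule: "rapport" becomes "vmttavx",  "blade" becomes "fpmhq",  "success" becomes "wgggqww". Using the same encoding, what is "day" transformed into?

hmc

The shift depends on letter class: consonant r→v is +4, but vowel a→m is +12. Vowels shift forward by 12 and consonants shift forward by 4.
Applying it to day: d(cons)+4=h, a(vowel)+12=m, y(cons)+4=c.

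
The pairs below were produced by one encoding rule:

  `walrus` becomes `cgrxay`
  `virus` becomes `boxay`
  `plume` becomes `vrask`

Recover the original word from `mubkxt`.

Every letter moves 6 places later in the alphabet, wrapping around z→a.
Undoing it on mubkxt: m−6=g, u−6=o, b−6=v, k−6=e, x−6=r, t−6=n.

govern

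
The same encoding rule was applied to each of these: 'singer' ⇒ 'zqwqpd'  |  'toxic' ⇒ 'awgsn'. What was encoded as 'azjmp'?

In singer: s→z is +7, i→q is +8, n→w is +9, g→q is +10 — the shift increases by 1 each position. Letter i (0-indexed) is shifted by i+7, so successive shifts are 7, 8, 9, ….
Reversing it on azjmp: a−7=t, z−8=r, j−9=a, m−10=c, p−11=e.

trace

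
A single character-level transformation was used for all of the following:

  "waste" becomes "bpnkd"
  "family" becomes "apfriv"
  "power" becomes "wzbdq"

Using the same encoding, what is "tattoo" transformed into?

kpkkzz

w(22)→b(1) and a(0)→p(15) fit y≡23x+15 (mod 26); the inverse of 23 mod 26 is 17. Each letter's alphabet position (a=0..z=25) is mapped through 23·x+15 mod 26 — an affine cipher.
Applying it to tattoo: t(19)→23·19+15≡10=k; a(0)→23·0+15≡15=p; t(19)→23·19+15≡10=k; t(19)→23·19+15≡10=k; o(14)→23·14+15≡25=z; o(14)→23·14+15≡25=z (all mod 26).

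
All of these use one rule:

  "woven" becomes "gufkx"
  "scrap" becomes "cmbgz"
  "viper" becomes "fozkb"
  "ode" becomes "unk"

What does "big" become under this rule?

The shift depends on letter class: consonant w→g is +10, but vowel o→u is +6. Vowels shift forward by 6 and consonants shift forward by 10.
For big: b(cons)+10=l, i(vowel)+6=o, g(cons)+10=q.

loq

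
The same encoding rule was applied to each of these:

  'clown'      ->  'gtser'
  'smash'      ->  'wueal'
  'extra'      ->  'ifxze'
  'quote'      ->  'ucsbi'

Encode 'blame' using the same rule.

Shifts by position in clown: pos 0: c→g (+4), pos 1: l→t (+8), pos 2: o→s (+4), pos 3: w→e (+8) — repeating every 2. A repeating key of period 2 is used — shifts +4, +8 over and over.
Applying it to blame: b+4=f, l+8=t, a+4=e, m+8=u, e+4=i.

fteui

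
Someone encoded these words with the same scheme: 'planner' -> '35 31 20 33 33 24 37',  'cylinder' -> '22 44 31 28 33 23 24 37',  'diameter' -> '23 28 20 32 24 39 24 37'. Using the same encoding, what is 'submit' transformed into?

Letters become their 1-based position plus 19 (so a→20, b→21, …).
Applying it to submit: s=19→38, u=21→40, b=2→21, m=13→32, i=9→28, t=20→39.

38 40 21 32 28 39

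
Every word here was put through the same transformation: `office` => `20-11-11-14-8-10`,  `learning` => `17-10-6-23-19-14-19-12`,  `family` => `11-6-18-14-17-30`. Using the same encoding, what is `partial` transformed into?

Each letter is replaced by its alphabet position (a=1..z=26) + 5.
On partial: p=16→21, a=1→6, r=18→23, t=20→25, i=9→14, a=1→6, l=12→17.

21-6-23-25-14-6-17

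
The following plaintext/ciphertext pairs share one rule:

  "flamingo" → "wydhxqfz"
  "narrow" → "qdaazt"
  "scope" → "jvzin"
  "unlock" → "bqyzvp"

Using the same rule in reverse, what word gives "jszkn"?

stove

f(5)→w(22) and l(11)→y(24) fit y≡9x+3 (mod 26); the inverse of 9 mod 26 is 3. Each letter's alphabet position (a=0..z=25) is mapped through 9·x+3 mod 26 — an affine cipher.
Decoding jszkn: j(9)→3·(9−3)≡18=s; s(18)→3·(18−3)≡19=t; z(25)→3·(25−3)≡14=o; k(10)→3·(10−3)≡21=v; n(13)→3·(13−3)≡4=e (all mod 26).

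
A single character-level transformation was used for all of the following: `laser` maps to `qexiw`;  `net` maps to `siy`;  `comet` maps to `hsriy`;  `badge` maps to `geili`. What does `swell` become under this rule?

The rule splits by letter class: vowels +4, consonants +5.
Applying it to swell: s(cons)+5=x, w(cons)+5=b, e(vowel)+4=i, l(cons)+5=q, l(cons)+5=q.

xbiqq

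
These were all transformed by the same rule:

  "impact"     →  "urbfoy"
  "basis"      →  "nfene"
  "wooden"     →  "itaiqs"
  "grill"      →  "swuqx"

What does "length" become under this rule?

xjzlfm

Shifts by position in impact: pos 0: i→u (+12), pos 1: m→r (+5), pos 2: p→b (+12), pos 3: a→f (+5) — repeating every 2. A repeating key of period 2 is used — shifts +12, +5 over and over.
On length: l+12=x, e+5=j, n+12=z, g+5=l, t+12=f, h+5=m.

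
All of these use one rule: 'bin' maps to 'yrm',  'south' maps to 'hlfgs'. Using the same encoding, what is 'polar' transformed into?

klozi

This is the alphabet-reversal cipher (Atbash): a becomes z, b becomes y, etc.
Applying it to polar: p↔k, o↔l, l↔o, a↔z, r↔i.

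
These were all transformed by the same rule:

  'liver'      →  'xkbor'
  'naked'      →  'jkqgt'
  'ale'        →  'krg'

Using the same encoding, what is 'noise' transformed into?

The word is reversed, then every letter is shifted forward by 6.
For noise: reverse → esion; then shift: e+6=k, s+6=y, i+6=o, o+6=u, n+6=t.

kyout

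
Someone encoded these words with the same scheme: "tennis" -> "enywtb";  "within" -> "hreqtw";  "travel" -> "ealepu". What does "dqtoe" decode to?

shift

Shifts by position in tennis: pos 0: t→e (+11), pos 1: e→n (+9), pos 2: n→y (+11), pos 3: n→w (+9) — repeating every 2. A repeating key of period 2 is used — shifts +11, +9 over and over.
Undoing it on dqtoe: d−11=s, q−9=h, t−11=i, o−9=f, e−11=t.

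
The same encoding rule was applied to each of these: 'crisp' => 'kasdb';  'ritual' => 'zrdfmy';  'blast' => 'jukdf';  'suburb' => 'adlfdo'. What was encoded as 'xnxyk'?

In crisp: c→k is +8, r→a is +9, i→s is +10, s→d is +11 — the shift increases by 1 each position. Each letter shifts forward by (position + 8), i.e. 8, 9, 10, … — the shift grows by one for each successive letter.
Undoing it on xnxyk: x−8=p, n−9=e, x−10=n, y−11=n, k−12=y.

penny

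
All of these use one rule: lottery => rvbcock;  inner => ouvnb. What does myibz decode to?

In lottery: l→r is +6, o→v is +7, t→b is +8, t→c is +9 — the shift increases by 1 each position. Letter i (0-indexed) is shifted by i+6, so successive shifts are 6, 7, 8, ….
Decoding myibz: m−6=g, y−7=r, i−8=a, b−9=s, z−10=p.

grasp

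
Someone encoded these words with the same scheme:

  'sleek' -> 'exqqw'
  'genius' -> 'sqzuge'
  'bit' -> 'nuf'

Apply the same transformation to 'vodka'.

hapwm

Compare letters: s→e is +12, l→x is +12, e→q is +12 — a constant shift. Every letter moves 12 places later in the alphabet, wrapping around z→a.
On vodka: v+12=h, o+12=a, d+12=p, k+12=w, a+12=m.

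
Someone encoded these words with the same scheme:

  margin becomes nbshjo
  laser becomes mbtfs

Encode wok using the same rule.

Compare letters: m→n is +1, a→b is +1, r→s is +1 — a constant shift. This is a Caesar cipher with shift 1.
For wok: w+1=x, o+1=p, k+1=l.

xpl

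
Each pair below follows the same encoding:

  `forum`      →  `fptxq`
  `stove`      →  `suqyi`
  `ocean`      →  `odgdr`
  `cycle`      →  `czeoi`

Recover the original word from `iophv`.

inner

In forum: f→f is +0, o→p is +1, r→t is +2, u→x is +3 — the shift increases by 1 each position. Letter i (0-indexed) is shifted by i+0, so successive shifts are 0, 1, 2, ….
Decoding iophv: i−0=i, o−1=n, p−2=n, h−3=e, v−4=r.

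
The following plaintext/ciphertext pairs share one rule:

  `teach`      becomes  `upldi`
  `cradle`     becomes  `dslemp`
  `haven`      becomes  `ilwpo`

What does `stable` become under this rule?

tulcmp

The shift depends on letter class: consonant t→u is +1, but vowel e→p is +11. Vowels shift forward by 11 and consonants shift forward by 1.
Applying it to stable: s(cons)+1=t, t(cons)+1=u, a(vowel)+11=l, b(cons)+1=c, l(cons)+1=m, e(vowel)+11=p.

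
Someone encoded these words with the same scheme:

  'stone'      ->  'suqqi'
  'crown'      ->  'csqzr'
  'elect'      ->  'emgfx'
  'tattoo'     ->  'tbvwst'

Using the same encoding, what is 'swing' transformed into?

In stone: s→s is +0, t→u is +1, o→q is +2, n→q is +3 — the shift increases by 1 each position. Letter i (0-indexed) is shifted by i+0, so successive shifts are 0, 1, 2, ….
For swing: s+0=s, w+1=x, i+2=k, n+3=q, g+4=k.

sxkqk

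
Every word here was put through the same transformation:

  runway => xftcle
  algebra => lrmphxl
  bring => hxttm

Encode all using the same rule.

lrr

Vowels shift forward by 11 and consonants shift forward by 6.
Applying it to all: a(vowel)+11=l, l(cons)+6=r, l(cons)+6=r.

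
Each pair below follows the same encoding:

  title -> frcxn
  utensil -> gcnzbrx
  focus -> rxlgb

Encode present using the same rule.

The shifts repeat in a cycle of length 3: positions 0,1,… shift by +12, +9, +9, then the pattern repeats.
For present: p+12=b, r+9=a, e+9=n, s+12=e, e+9=n, n+9=w, t+12=f.

banenwf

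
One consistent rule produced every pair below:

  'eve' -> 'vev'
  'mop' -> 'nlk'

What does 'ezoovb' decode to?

valley

Each pair mirrors across the alphabet (e↔v, v↔e, e↔v): positions sum to 25. Letters are reflected about the middle of the alphabet (position → 25−position): Atbash.
Reversing it on ezoovb: e↔v, z↔a, o↔l, o↔l, v↔e, b↔y.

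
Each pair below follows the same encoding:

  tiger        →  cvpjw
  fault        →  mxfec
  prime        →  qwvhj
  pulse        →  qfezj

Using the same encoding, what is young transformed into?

Each letter's alphabet position (a=0..z=25) is mapped through 3·x+23 mod 26 — an affine cipher.
Applying it to young: y(24)→3·24+23≡17=r; o(14)→3·14+23≡13=n; u(20)→3·20+23≡5=f; n(13)→3·13+23≡10=k; g(6)→3·6+23≡15=p (all mod 26).

rnfkp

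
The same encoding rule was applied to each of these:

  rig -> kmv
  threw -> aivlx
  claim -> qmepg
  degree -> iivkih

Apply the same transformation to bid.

hmf

Read the word backwards and shift each letter +4.
On bid: reverse → dib; then shift: d+4=h, i+4=m, b+4=f.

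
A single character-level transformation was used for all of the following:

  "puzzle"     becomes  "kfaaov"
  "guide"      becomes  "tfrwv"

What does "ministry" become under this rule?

nrmrhgib

This is the alphabet-reversal cipher (Atbash): a becomes z, b becomes y, etc.
Applying it to ministry: m↔n, i↔r, n↔m, i↔r, s↔h, t↔g, r↔i, y↔b.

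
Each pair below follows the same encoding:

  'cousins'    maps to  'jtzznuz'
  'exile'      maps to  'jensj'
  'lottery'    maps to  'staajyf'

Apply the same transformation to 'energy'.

The shift depends on letter class: consonant c→j is +7, but vowel o→t is +5. Two shifts are in play — +5 for a/e/i/o/u, +7 for every other letter.
For energy: e(vowel)+5=j, n(cons)+7=u, e(vowel)+5=j, r(cons)+7=y, g(cons)+7=n, y(cons)+7=f.

jujynf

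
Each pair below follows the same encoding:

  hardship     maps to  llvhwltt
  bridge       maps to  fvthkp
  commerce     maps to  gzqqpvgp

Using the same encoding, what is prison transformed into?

tvtwzr

Two shifts are in play — +11 for a/e/i/o/u, +4 for every other letter.
On prison: p(cons)+4=t, r(cons)+4=v, i(vowel)+11=t, s(cons)+4=w, o(vowel)+11=z, n(cons)+4=r.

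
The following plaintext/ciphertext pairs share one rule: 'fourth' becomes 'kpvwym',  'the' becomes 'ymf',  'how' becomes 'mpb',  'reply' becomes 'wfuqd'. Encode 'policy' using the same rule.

Vowels shift forward by 1 and consonants shift forward by 5.
On policy: p(cons)+5=u, o(vowel)+1=p, l(cons)+5=q, i(vowel)+1=j, c(cons)+5=h, y(cons)+5=d.

upqjhd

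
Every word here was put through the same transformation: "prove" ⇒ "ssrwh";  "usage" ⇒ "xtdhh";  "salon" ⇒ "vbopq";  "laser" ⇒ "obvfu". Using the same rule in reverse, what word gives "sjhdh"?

Shifts by position in prove: pos 0: p→s (+3), pos 1: r→s (+1), pos 2: o→r (+3), pos 3: v→w (+1) — repeating every 2. The shifts repeat in a cycle of length 2: positions 0,1,… shift by +3, +1, then the pattern repeats.
Reversing it on sjhdh: s−3=p, j−1=i, h−3=e, d−1=c, h−3=e.

piece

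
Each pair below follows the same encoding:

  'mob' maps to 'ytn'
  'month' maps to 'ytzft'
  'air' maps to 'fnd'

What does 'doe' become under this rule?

ptj

The shift depends on letter class: consonant m→y is +12, but vowel o→t is +5. The rule splits by letter class: vowels +5, consonants +12.
Applying it to doe: d(cons)+12=p, o(vowel)+5=t, e(vowel)+5=j.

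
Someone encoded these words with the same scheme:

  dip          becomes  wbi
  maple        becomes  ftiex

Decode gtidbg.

Compare letters: d→w is +19, i→b is +19, p→i is +19 — a constant shift. Each letter is shifted forward by 19 in the alphabet (a Caesar shift of +19).
Decoding gtidbg: g−19=n, t−19=a, i−19=p, d−19=k, b−19=i, g−19=n.

napkin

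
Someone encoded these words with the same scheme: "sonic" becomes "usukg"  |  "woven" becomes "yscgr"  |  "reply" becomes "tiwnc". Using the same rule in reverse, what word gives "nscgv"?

It's a Vigenère-style cipher with numeric key [2,4,7]: position i shifts by key[i mod 3].
Undoing it on nscgv: n−2=l, s−4=o, c−7=v, g−2=e, v−4=r.

lover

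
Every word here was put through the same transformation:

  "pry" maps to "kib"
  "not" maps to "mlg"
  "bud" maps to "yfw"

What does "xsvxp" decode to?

Each pair mirrors across the alphabet (p↔k, r↔i, y↔b): positions sum to 25. Letters are reflected about the middle of the alphabet (position → 25−position): Atbash.
Reversing it on xsvxp: x↔c, s↔h, v↔e, x↔c, p↔k.

check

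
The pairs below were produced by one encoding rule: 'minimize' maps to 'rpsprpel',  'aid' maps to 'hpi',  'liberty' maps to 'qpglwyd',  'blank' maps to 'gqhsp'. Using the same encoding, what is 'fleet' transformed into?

The shift depends on letter class: consonant m→r is +5, but vowel i→p is +7. Vowels shift forward by 7 and consonants shift forward by 5.
Applying it to fleet: f(cons)+5=k, l(cons)+5=q, e(vowel)+7=l, e(vowel)+7=l, t(cons)+5=y.

kqlly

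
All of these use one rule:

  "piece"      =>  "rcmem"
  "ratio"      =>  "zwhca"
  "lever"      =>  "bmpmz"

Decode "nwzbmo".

barley

p(15)→r(17) and i(8)→c(2) fit y≡17x+22 (mod 26); the inverse of 17 mod 26 is 23. This is an affine cipher: with a=0,…,z=25, each position x becomes (17x+22) mod 26.
Reversing it on nwzbmo: n(13)→23·(13−22)≡1=b; w(22)→23·(22−22)≡0=a; z(25)→23·(25−22)≡17=r; b(1)→23·(1−22)≡11=l; m(12)→23·(12−22)≡4=e; o(14)→23·(14−22)≡24=y (all mod 26).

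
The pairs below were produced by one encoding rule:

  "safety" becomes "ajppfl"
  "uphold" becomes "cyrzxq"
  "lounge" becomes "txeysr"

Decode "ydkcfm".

Letter i (0-indexed) is shifted by i+8, so successive shifts are 8, 9, 10, ….
Undoing it on ydkcfm: y−8=q, d−9=u, k−10=a, c−11=r, f−12=t, m−13=z.

quartz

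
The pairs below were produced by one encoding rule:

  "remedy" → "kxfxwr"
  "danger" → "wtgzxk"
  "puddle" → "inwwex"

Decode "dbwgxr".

kidney

Compare letters: r→k is +19, e→x is +19, m→f is +19 — a constant shift. It's a constant shift of +19 (ROT19).
Reversing it on dbwgxr: d−19=k, b−19=i, w−19=d, g−19=n, x−19=e, r−19=y.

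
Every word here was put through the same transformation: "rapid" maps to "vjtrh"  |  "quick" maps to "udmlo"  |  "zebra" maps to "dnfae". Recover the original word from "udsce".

A repeating key of period 2 is used — shifts +4, +9 over and over.
Decoding udsce: u−4=q, d−9=u, s−4=o, c−9=t, e−4=a.

quota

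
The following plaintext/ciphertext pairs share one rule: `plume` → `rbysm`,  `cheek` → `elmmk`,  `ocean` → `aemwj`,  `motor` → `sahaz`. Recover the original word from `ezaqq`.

cross

p(15)→r(17) and l(11)→b(1) fit y≡17x+22 (mod 26); the inverse of 17 mod 26 is 23. Each letter's alphabet position (a=0..z=25) is mapped through 17·x+22 mod 26 — an affine cipher.
Reversing it on ezaqq: e(4)→23·(4−22)≡2=c; z(25)→23·(25−22)≡17=r; a(0)→23·(0−22)≡14=o; q(16)→23·(16−22)≡18=s; q(16)→23·(16−22)≡18=s (all mod 26).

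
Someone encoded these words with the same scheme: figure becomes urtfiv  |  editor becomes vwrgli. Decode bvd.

Each pair mirrors across the alphabet (f↔u, i↔r, g↔t): positions sum to 25. This is the alphabet-reversal cipher (Atbash): a becomes z, b becomes y, etc.
Undoing it on bvd: b↔y, v↔e, d↔w.

yew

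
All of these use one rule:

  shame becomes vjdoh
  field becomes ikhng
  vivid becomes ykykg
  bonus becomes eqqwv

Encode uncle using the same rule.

xpfnh

Shifts by position in shame: pos 0: s→v (+3), pos 1: h→j (+2), pos 2: a→d (+3), pos 3: m→o (+2) — repeating every 2. It's a Vigenère-style cipher with numeric key [3,2]: position i shifts by key[i mod 2].
Applying it to uncle: u+3=x, n+2=p, c+3=f, l+2=n, e+3=h.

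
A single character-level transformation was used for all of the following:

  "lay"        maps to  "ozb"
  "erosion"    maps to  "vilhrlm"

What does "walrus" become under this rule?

dzoifh

Each pair mirrors across the alphabet (l↔o, a↔z, y↔b): positions sum to 25. Each letter is replaced by its mirror in the alphabet: a↔z, b↔y, c↔x, and so on (the Atbash cipher).
For walrus: w↔d, a↔z, l↔o, r↔i, u↔f, s↔h.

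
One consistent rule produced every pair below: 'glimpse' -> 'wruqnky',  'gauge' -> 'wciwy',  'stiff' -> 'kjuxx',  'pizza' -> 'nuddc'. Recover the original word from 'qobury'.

This is an affine cipher: with a=0,…,z=25, each position x becomes (25x+2) mod 26.
Reversing it on qobury: q(16)→25·(16−2)≡12=m; o(14)→25·(14−2)≡14=o; b(1)→25·(1−2)≡1=b; u(20)→25·(20−2)≡8=i; r(17)→25·(17−2)≡11=l; y(24)→25·(24−2)≡4=e (all mod 26).

mobile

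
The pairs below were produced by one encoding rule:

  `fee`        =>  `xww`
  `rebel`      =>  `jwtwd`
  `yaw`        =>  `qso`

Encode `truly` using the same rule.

Compare letters: f→x is +18, e→w is +18, e→w is +18 — a constant shift. This is a Caesar cipher with shift 18.
For truly: t+18=l, r+18=j, u+18=m, l+18=d, y+18=q.

ljmdq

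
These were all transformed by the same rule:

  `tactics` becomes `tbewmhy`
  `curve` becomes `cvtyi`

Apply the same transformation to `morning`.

mptqmsm

In tactics: t→t is +0, a→b is +1, c→e is +2, t→w is +3 — the shift increases by 1 each position. Letter i (0-indexed) is shifted by i+0, so successive shifts are 0, 1, 2, ….
Applying it to morning: m+0=m, o+1=p, r+2=t, n+3=q, i+4=m, n+5=s, g+6=m.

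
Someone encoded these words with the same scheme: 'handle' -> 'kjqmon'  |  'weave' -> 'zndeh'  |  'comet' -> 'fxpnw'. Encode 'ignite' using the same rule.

lpqrwn

Shifts by position in handle: pos 0: h→k (+3), pos 1: a→j (+9), pos 2: n→q (+3), pos 3: d→m (+9) — repeating every 2. A repeating key of period 2 is used — shifts +3, +9 over and over.
Applying it to ignite: i+3=l, g+9=p, n+3=q, i+9=r, t+3=w, e+9=n.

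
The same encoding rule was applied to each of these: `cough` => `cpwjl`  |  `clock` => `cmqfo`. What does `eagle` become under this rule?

In cough: c→c is +0, o→p is +1, u→w is +2, g→j is +3 — the shift increases by 1 each position. Letter i (0-indexed) is shifted by i+0, so successive shifts are 0, 1, 2, ….
Applying it to eagle: e+0=e, a+1=b, g+2=i, l+3=o, e+4=i.

ebioi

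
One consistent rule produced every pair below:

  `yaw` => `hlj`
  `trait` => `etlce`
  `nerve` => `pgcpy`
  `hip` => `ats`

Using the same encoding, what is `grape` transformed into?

The output letters match the input read backwards, each shifted +11: yaw reversed is way. The word is reversed, then every letter is shifted forward by 11.
On grape: reverse → eparg; then shift: e+11=p, p+11=a, a+11=l, r+11=c, g+11=r.

palcr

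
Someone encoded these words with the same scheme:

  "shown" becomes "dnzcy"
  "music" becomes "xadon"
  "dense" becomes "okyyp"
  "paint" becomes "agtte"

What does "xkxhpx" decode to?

member

A repeating key of period 2 is used — shifts +11, +6 over and over.
Undoing it on xkxhpx: x−11=m, k−6=e, x−11=m, h−6=b, p−11=e, x−6=r.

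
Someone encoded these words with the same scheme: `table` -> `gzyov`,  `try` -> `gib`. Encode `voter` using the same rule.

This is the alphabet-reversal cipher (Atbash): a becomes z, b becomes y, etc.
For voter: v↔e, o↔l, t↔g, e↔v, r↔i.

elgvi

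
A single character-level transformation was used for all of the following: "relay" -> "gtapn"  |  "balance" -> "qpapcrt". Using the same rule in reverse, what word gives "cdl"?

This is a Caesar cipher with shift 15.
Reversing it on cdl: c−15=n, d−15=o, l−15=w.

now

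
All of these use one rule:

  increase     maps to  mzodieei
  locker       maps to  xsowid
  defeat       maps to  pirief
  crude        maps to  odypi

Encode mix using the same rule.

ymj

Two shifts are in play — +4 for a/e/i/o/u, +12 for every other letter.
Applying it to mix: m(cons)+12=y, i(vowel)+4=m, x(cons)+12=j.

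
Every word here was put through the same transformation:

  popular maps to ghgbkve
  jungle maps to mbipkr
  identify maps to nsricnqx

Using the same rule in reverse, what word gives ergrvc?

repeat

p(15)→g(6) and o(14)→h(7) fit y≡25x+21 (mod 26); the inverse of 25 mod 26 is 25. This is an affine cipher: with a=0,…,z=25, each position x becomes (25x+21) mod 26.
Decoding ergrvc: e(4)→25·(4−21)≡17=r; r(17)→25·(17−21)≡4=e; g(6)→25·(6−21)≡15=p; r(17)→25·(17−21)≡4=e; v(21)→25·(21−21)≡0=a; c(2)→25·(2−21)≡19=t (all mod 26).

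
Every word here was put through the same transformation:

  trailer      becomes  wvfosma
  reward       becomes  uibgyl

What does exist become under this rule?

hbnya

The shift increases by 1 at each position, starting from +3: 3, 4, 5, ….
Applying it to exist: e+3=h, x+4=b, i+5=n, s+6=y, t+7=a.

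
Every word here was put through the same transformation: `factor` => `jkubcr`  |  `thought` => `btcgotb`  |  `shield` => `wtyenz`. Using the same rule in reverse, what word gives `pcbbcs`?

f(5)→j(9) and a(0)→k(10) fit y≡5x+10 (mod 26); the inverse of 5 mod 26 is 21. This is an affine cipher: with a=0,…,z=25, each position x becomes (5x+10) mod 26.
Undoing it on pcbbcs: p(15)→21·(15−10)≡1=b; c(2)→21·(2−10)≡14=o; b(1)→21·(1−10)≡19=t; b(1)→21·(1−10)≡19=t; c(2)→21·(2−10)≡14=o; s(18)→21·(18−10)≡12=m (all mod 26).

bottom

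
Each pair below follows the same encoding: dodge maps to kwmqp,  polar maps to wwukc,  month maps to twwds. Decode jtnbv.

In dodge: d→k is +7, o→w is +8, d→m is +9, g→q is +10 — the shift increases by 1 each position. Each letter shifts forward by (position + 7), i.e. 7, 8, 9, … — the shift grows by one for each successive letter.
Reversing it on jtnbv: j−7=c, t−8=l, n−9=e, b−10=r, v−11=k.

clerk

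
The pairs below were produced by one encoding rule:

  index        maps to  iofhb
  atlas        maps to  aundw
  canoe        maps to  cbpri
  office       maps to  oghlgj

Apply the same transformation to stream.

suther

In index: i→i is +0, n→o is +1, d→f is +2, e→h is +3 — the shift increases by 1 each position. Each letter shifts forward by its position index (0, 1, 2, …) — the shift grows by one for each successive letter.
On stream: s+0=s, t+1=u, r+2=t, e+3=h, a+4=e, m+5=r.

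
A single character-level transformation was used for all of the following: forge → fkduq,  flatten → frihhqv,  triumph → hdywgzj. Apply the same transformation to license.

rymqvsq

f(5)→f(5) and o(14)→k(10) fit y≡15x+8 (mod 26); the inverse of 15 mod 26 is 7. Each letter's alphabet position (a=0..z=25) is mapped through 15·x+8 mod 26 — an affine cipher.
Applying it to license: l(11)→15·11+8≡17=r; i(8)→15·8+8≡24=y; c(2)→15·2+8≡12=m; e(4)→15·4+8≡16=q; n(13)→15·13+8≡21=v; s(18)→15·18+8≡18=s; e(4)→15·4+8≡16=q (all mod 26).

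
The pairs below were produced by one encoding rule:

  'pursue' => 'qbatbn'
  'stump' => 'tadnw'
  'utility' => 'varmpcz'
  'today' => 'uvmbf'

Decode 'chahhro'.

A repeating key of period 3 is used — shifts +1, +7, +9 over and over.
Decoding chahhro: c−1=b, h−7=a, a−9=r, h−1=g, h−7=a, r−9=i, o−1=n.

bargain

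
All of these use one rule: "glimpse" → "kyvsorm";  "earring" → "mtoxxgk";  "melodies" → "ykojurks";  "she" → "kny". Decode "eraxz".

The output letters match the input read backwards, each shifted +6: glimpse reversed is espmilg. The word is reversed, then every letter is shifted forward by 6.
Reversing it on eraxz: shift back: e−6=y, r−6=l, a−6=u, x−6=r, z−6=t → ylurt; then reverse → truly.

truly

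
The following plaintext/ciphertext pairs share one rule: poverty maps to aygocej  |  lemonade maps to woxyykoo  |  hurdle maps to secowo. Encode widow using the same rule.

Two shifts are in play — +10 for a/e/i/o/u, +11 for every other letter.
For widow: w(cons)+11=h, i(vowel)+10=s, d(cons)+11=o, o(vowel)+10=y, w(cons)+11=h.

hsoyh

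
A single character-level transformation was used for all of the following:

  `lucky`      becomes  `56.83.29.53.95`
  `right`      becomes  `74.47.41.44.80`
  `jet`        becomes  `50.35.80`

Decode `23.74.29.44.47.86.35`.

archive

l(#12)→56 and u(#21)→83: differences scale by 3, so n = 3·pos + 20. With a=1..z=26, the number is 3·pos + 20.
Reversing it on 23.74.29.44.47.86.35: 23→(23−20)÷3=1=a, 74→(74−20)÷3=18=r, 29→(29−20)÷3=3=c, 44→(44−20)÷3=8=h, 47→(47−20)÷3=9=i, 86→(86−20)÷3=22=v, 35→(35−20)÷3=5=e.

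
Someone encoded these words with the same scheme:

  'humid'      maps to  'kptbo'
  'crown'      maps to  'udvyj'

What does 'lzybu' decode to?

nurse

The output letters match the input read backwards, each shifted +7: humid reversed is dimuh. The word is reversed, then every letter is shifted forward by 7.
Undoing it on lzybu: shift back: l−7=e, z−7=s, y−7=r, b−7=u, u−7=n → esrun; then reverse → nurse.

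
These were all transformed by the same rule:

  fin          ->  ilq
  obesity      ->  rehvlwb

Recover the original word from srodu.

polar

Compare letters: f→i is +3, i→l is +3, n→q is +3 — a constant shift. It's a constant shift of +3 (ROT3).
Decoding srodu: s−3=p, r−3=o, o−3=l, d−3=a, u−3=r.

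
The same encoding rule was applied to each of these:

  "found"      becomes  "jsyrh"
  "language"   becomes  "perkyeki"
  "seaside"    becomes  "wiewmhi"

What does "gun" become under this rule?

Compare letters: f→j is +4, o→s is +4, u→y is +4 — a constant shift. It's a constant shift of +4 (ROT4).
On gun: g+4=k, u+4=y, n+4=r.

kyr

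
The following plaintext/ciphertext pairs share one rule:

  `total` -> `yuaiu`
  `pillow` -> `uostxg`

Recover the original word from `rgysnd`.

market

In total: t→y is +5, o→u is +6, t→a is +7, a→i is +8 — the shift increases by 1 each position. The shift increases by 1 at each position, starting from +5: 5, 6, 7, ….
Decoding rgysnd: r−5=m, g−6=a, y−7=r, s−8=k, n−9=e, d−10=t.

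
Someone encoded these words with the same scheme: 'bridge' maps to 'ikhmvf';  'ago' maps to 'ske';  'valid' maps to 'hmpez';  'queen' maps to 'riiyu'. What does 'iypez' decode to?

value

The output letters match the input read backwards, each shifted +4: bridge reversed is egdirb. Two steps: reverse the string, then apply a Caesar shift of +4.
Reversing it on iypez: shift back: i−4=e, y−4=u, p−4=l, e−4=a, z−4=v → eulav; then reverse → value.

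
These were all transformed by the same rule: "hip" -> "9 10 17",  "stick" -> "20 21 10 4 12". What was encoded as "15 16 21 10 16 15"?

h is letter #8 and maps to 9: an offset of 1. Letters become their 1-based position plus 1 (so a→2, b→3, …).
Decoding 15 16 21 10 16 15: 15→(15−1)÷1=14=n, 16→(16−1)÷1=15=o, 21→(21−1)÷1=20=t, 10→(10−1)÷1=9=i, 16→(16−1)÷1=15=o, 15→(15−1)÷1=14=n.

notion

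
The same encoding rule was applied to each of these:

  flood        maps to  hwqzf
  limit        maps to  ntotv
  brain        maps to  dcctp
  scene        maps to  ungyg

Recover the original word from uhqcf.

It's a Vigenère-style cipher with numeric key [2,11]: position i shifts by key[i mod 2].
Undoing it on uhqcf: u−2=s, h−11=w, q−2=o, c−11=r, f−2=d.

sword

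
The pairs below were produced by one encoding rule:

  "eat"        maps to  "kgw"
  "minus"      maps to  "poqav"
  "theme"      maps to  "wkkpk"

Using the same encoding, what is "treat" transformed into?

The shift depends on letter class: consonant t→w is +3, but vowel e→k is +6. The rule splits by letter class: vowels +6, consonants +3.
On treat: t(cons)+3=w, r(cons)+3=u, e(vowel)+6=k, a(vowel)+6=g, t(cons)+3=w.

wukgw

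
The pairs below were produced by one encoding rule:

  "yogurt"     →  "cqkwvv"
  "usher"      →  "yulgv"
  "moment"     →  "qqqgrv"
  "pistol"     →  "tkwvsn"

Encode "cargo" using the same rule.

Shifts by position in yogurt: pos 0: y→c (+4), pos 1: o→q (+2), pos 2: g→k (+4), pos 3: u→w (+2) — repeating every 2. It's a Vigenère-style cipher with numeric key [4,2]: position i shifts by key[i mod 2].
For cargo: c+4=g, a+2=c, r+4=v, g+2=i, o+4=s.

gcvis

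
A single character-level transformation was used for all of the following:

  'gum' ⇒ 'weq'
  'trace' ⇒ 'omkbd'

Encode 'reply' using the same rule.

Read the word backwards and shift each letter +10.
On reply: reverse → ylper; then shift: y+10=i, l+10=v, p+10=z, e+10=o, r+10=b.

ivzob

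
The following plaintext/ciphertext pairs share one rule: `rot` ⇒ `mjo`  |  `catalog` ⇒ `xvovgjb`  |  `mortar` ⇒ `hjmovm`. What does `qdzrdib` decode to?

Compare letters: r→m is +21, o→j is +21, t→o is +21 — a constant shift. It's a constant shift of +21 (ROT21).
Decoding qdzrdib: q−21=v, d−21=i, z−21=e, r−21=w, d−21=i, i−21=n, b−21=g.

viewing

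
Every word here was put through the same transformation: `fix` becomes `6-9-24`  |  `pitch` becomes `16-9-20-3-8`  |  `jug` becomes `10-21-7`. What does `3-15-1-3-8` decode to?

Letters become their 1-indexed alphabet positions: a=1 … z=26.
Undoing it on 3-15-1-3-8: 3=c, 15=o, 1=a, 3=c, 8=h.

coach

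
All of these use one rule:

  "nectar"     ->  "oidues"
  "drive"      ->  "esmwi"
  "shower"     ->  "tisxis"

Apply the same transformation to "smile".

tnmmi

The shift depends on letter class: consonant n→o is +1, but vowel e→i is +4. Two shifts are in play — +4 for a/e/i/o/u, +1 for every other letter.
On smile: s(cons)+1=t, m(cons)+1=n, i(vowel)+4=m, l(cons)+1=m, e(vowel)+4=i.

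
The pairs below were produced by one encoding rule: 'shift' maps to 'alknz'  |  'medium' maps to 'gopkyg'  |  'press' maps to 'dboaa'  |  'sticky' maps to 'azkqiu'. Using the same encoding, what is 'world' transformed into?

Treating letters as 0–25, the rule is x ↦ 25x + 18 (mod 26).
On world: w(22)→25·22+18≡22=w; o(14)→25·14+18≡4=e; r(17)→25·17+18≡1=b; l(11)→25·11+18≡7=h; d(3)→25·3+18≡15=p (all mod 26).

webhp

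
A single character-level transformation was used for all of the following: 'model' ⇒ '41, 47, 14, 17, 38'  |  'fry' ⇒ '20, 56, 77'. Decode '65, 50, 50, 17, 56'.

upper

m(#13)→41 and o(#15)→47: differences scale by 3, so n = 3·pos + 2. Each letter becomes 3×(its alphabet position, a=1..z=26) + 2.
Decoding 65, 50, 50, 17, 56: 65→(65−2)÷3=21=u, 50→(50−2)÷3=16=p, 50→(50−2)÷3=16=p, 17→(17−2)÷3=5=e, 56→(56−2)÷3=18=r.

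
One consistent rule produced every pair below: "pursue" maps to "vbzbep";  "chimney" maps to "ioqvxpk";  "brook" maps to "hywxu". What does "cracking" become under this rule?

In pursue: p→v is +6, u→b is +7, r→z is +8, s→b is +9 — the shift increases by 1 each position. Each letter shifts forward by (position + 6), i.e. 6, 7, 8, … — the shift grows by one for each successive letter.
On cracking: c+6=i, r+7=y, a+8=i, c+9=l, k+10=u, i+11=t, n+12=z, g+13=t.

iyilutzt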